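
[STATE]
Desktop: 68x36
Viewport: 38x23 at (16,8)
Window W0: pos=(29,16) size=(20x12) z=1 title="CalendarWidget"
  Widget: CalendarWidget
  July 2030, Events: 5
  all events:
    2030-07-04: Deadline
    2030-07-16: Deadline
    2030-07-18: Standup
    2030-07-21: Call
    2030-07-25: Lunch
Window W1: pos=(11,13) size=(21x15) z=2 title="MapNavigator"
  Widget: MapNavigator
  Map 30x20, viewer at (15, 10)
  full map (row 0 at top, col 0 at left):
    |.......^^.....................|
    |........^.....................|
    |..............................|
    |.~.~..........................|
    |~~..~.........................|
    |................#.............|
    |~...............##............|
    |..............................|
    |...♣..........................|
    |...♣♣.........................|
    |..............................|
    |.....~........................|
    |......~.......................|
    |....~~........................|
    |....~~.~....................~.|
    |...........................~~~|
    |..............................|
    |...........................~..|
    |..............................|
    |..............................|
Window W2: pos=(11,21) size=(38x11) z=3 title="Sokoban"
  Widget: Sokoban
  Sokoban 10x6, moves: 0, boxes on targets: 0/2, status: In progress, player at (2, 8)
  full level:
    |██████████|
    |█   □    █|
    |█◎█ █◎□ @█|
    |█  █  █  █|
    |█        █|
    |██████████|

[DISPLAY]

                                      
                                      
                                      
                                      
                                      
━━━━━━━━━━━━━━━┓                      
Navigator      ┃                      
───────────────┨                      
......#........┃━━━━━━━━━━━━━━━━┓     
......##.......┃alendarWidget   ┃     
...............┃────────────────┨     
...............┃  July 2030     ┃     
...............┃ Tu We Th Fr Sa ┃     
━━━━━━━━━━━━━━━━━━━━━━━━━━━━━━━━┓     
oban                            ┃     
────────────────────────────────┨     
██████                          ┃     
□    █                          ┃     
█◎□ @█                          ┃     
  █  █                          ┃     
     █                          ┃     
██████                          ┃     
s: 0  0/2                       ┃     


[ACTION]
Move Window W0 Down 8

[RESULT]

                                      
                                      
                                      
                                      
                                      
━━━━━━━━━━━━━━━┓                      
Navigator      ┃                      
───────────────┨                      
......#........┃                      
......##.......┃                      
...............┃                      
...............┃                      
...............┃                      
━━━━━━━━━━━━━━━━━━━━━━━━━━━━━━━━┓     
oban                            ┃     
────────────────────────────────┨     
██████                          ┃     
□    █                          ┃     
█◎□ @█                          ┃     
  █  █                          ┃     
     █                          ┃     
██████                          ┃     
s: 0  0/2                       ┃     


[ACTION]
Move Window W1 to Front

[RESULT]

                                      
                                      
                                      
                                      
                                      
━━━━━━━━━━━━━━━┓                      
Navigator      ┃                      
───────────────┨                      
......#........┃                      
......##.......┃                      
...............┃                      
...............┃                      
...............┃                      
.....@.........┃━━━━━━━━━━━━━━━━┓     
...............┃                ┃     
...............┃────────────────┨     
...............┃                ┃     
...............┃                ┃     
...............┃                ┃     
━━━━━━━━━━━━━━━┛                ┃     
     █                          ┃     
██████                          ┃     
s: 0  0/2                       ┃     


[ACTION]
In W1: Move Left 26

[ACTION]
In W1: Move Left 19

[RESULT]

                                      
                                      
                                      
                                      
                                      
━━━━━━━━━━━━━━━┓                      
Navigator      ┃                      
───────────────┨                      
     ..........┃                      
     ~.........┃                      
     ..........┃                      
     ...♣......┃                      
     ...♣♣.....┃                      
     @.........┃━━━━━━━━━━━━━━━━┓     
     .....~....┃                ┃     
     ......~...┃────────────────┨     
     ....~~....┃                ┃     
     ....~~.~..┃                ┃     
     ..........┃                ┃     
━━━━━━━━━━━━━━━┛                ┃     
     █                          ┃     
██████                          ┃     
s: 0  0/2                       ┃     


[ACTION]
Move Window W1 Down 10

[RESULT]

                                      
                                      
                                      
                                      
                                      
                                      
                                      
                                      
                                      
                                      
                                      
                                      
                                      
━━━━━━━━━━━━━━━┓━━━━━━━━━━━━━━━━┓     
Navigator      ┃                ┃     
───────────────┨────────────────┨     
     ..........┃                ┃     
     ~.........┃                ┃     
     ..........┃                ┃     
     ...♣......┃                ┃     
     ...♣♣.....┃                ┃     
     @.........┃                ┃     
     .....~....┃                ┃     


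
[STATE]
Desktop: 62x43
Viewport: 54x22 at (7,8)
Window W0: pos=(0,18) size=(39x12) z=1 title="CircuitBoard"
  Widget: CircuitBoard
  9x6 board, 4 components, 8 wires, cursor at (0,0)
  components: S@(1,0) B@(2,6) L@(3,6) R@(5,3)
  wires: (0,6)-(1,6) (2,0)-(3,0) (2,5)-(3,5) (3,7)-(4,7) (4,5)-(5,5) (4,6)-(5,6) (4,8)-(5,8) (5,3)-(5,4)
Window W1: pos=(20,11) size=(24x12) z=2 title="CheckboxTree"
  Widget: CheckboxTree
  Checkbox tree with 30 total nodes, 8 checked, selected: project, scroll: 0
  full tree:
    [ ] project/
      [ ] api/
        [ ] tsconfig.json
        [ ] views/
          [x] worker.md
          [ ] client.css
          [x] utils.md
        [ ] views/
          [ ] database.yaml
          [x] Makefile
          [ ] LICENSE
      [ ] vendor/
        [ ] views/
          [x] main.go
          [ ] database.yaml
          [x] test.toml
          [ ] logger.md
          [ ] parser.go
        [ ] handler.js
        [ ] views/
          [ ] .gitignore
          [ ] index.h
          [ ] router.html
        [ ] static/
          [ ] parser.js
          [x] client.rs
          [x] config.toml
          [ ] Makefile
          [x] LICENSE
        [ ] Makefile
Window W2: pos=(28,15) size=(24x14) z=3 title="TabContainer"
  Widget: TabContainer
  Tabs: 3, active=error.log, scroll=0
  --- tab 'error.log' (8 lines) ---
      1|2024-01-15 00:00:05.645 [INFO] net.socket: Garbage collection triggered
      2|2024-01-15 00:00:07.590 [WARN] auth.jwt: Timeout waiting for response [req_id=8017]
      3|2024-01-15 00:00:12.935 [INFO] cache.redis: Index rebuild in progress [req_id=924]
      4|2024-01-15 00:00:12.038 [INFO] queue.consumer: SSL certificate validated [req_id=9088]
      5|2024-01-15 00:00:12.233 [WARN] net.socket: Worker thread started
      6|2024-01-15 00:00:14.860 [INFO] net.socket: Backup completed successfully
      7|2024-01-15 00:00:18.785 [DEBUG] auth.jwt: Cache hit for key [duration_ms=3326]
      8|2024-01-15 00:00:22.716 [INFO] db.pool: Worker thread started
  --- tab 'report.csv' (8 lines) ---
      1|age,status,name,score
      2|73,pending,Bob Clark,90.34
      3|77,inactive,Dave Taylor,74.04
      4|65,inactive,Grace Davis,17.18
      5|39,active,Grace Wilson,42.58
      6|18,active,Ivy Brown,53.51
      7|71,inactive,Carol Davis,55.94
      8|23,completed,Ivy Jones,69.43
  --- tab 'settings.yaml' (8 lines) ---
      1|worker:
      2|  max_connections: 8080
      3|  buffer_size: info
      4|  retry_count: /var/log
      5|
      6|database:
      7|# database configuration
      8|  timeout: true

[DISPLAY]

                                                      
                                                      
                                                      
             ┏━━━━━━━━━━━━━━━━━━━━━━┓                 
             ┃ CheckboxTree         ┃                 
             ┠──────────────────────┨                 
             ┃>[-] project/         ┃                 
             ┃   [-] ┏━━━━━━━━━━━━━━━━━━━━━━┓         
             ┃     [ ┃ TabContainer         ┃         
             ┃     [-┠──────────────────────┨         
━━━━━━━━━━━━━┃       ┃[error.log]│ report.cs┃         
itBoard      ┃       ┃──────────────────────┃         
─────────────┃       ┃2024-01-15 00:00:05.64┃         
 2 3 4 5 6 7 ┃     [-┃2024-01-15 00:00:07.59┃         
             ┗━━━━━━━┃2024-01-15 00:00:12.93┃         
                     ┃2024-01-15 00:00:12.03┃         
                     ┃2024-01-15 00:00:12.23┃         
                     ┃2024-01-15 00:00:14.86┃         
                  ·  ┃2024-01-15 00:00:18.78┃         
                  │  ┃2024-01-15 00:00:22.71┃         
                  ·  ┗━━━━━━━━━━━━━━━━━━━━━━┛         
━━━━━━━━━━━━━━━━━━━━━━━━━━━━━━━┛                      


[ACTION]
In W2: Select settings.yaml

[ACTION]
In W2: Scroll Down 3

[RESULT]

                                                      
                                                      
                                                      
             ┏━━━━━━━━━━━━━━━━━━━━━━┓                 
             ┃ CheckboxTree         ┃                 
             ┠──────────────────────┨                 
             ┃>[-] project/         ┃                 
             ┃   [-] ┏━━━━━━━━━━━━━━━━━━━━━━┓         
             ┃     [ ┃ TabContainer         ┃         
             ┃     [-┠──────────────────────┨         
━━━━━━━━━━━━━┃       ┃ error.log │ report.cs┃         
itBoard      ┃       ┃──────────────────────┃         
─────────────┃       ┃  retry_count: /var/lo┃         
 2 3 4 5 6 7 ┃     [-┃                      ┃         
             ┗━━━━━━━┃database:             ┃         
                     ┃# database configurati┃         
                     ┃  timeout: true       ┃         
                     ┃                      ┃         
                  ·  ┃                      ┃         
                  │  ┃                      ┃         
                  ·  ┗━━━━━━━━━━━━━━━━━━━━━━┛         
━━━━━━━━━━━━━━━━━━━━━━━━━━━━━━━┛                      


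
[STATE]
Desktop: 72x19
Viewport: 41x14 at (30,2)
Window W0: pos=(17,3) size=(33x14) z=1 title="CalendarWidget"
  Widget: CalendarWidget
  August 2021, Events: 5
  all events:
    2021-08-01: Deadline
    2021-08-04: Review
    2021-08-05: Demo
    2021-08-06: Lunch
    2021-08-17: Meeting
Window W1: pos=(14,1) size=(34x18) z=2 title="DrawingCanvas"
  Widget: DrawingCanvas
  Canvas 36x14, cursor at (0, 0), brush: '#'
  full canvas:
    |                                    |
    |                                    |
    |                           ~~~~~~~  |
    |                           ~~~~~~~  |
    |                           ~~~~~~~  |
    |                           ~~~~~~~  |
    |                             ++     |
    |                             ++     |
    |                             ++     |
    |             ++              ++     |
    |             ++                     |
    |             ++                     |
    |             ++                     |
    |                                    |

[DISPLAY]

                 ┃                       
─────────────────┨━┓                     
                 ┃ ┃                     
                 ┃─┨                     
            ~~~~~┃ ┃                     
            ~~~~~┃ ┃                     
            ~~~~~┃ ┃                     
            ~~~~~┃ ┃                     
              ++ ┃ ┃                     
              ++ ┃ ┃                     
              ++ ┃ ┃                     
              ++ ┃ ┃                     
                 ┃ ┃                     
                 ┃ ┃                     


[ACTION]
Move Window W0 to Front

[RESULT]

                 ┃                       
━━━━━━━━━━━━━━━━━━━┓                     
get                ┃                     
───────────────────┨                     
gust 2021          ┃                     
Fr Sa Su           ┃                     
       1*          ┃                     
*  6*  7  8        ┃                     
13 14 15           ┃                     
 20 21 22          ┃                     
27 28 29           ┃                     
                   ┃                     
                   ┃                     
                   ┃                     


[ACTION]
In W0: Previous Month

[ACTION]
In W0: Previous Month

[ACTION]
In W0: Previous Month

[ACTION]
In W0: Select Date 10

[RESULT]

                 ┃                       
━━━━━━━━━━━━━━━━━━━┓                     
get                ┃                     
───────────────────┨                     
May 2021           ┃                     
Fr Sa Su           ┃                     
    1  2           ┃                     
 7  8  9           ┃                     
3 14 15 16         ┃                     
21 22 23           ┃                     
28 29 30           ┃                     
                   ┃                     
                   ┃                     
                   ┃                     


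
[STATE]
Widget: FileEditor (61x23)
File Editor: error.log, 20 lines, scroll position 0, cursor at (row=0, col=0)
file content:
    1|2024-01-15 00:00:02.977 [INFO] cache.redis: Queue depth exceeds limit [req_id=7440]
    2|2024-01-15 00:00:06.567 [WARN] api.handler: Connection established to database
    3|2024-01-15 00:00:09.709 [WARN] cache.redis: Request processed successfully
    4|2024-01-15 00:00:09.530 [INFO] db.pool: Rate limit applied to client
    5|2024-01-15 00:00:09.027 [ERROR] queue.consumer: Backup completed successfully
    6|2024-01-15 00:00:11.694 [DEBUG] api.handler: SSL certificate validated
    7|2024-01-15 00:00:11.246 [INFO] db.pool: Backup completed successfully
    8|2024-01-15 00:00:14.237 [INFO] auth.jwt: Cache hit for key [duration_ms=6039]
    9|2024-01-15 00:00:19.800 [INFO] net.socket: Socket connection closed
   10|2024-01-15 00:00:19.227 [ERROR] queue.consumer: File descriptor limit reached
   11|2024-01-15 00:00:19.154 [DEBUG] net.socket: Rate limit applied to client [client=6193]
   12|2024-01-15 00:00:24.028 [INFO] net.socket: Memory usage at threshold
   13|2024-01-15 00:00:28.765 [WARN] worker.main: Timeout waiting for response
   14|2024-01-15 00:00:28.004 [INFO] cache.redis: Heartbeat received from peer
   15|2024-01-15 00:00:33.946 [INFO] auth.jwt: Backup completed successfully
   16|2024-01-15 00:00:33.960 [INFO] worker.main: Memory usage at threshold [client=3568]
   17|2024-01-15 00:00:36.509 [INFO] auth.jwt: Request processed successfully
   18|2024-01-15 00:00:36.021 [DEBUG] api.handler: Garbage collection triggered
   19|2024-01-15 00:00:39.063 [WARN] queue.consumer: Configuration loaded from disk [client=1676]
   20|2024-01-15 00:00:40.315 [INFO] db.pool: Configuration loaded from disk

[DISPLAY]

█024-01-15 00:00:02.977 [INFO] cache.redis: Queue depth exce▲
2024-01-15 00:00:06.567 [WARN] api.handler: Connection estab█
2024-01-15 00:00:09.709 [WARN] cache.redis: Request processe░
2024-01-15 00:00:09.530 [INFO] db.pool: Rate limit applied t░
2024-01-15 00:00:09.027 [ERROR] queue.consumer: Backup compl░
2024-01-15 00:00:11.694 [DEBUG] api.handler: SSL certificate░
2024-01-15 00:00:11.246 [INFO] db.pool: Backup completed suc░
2024-01-15 00:00:14.237 [INFO] auth.jwt: Cache hit for key [░
2024-01-15 00:00:19.800 [INFO] net.socket: Socket connection░
2024-01-15 00:00:19.227 [ERROR] queue.consumer: File descrip░
2024-01-15 00:00:19.154 [DEBUG] net.socket: Rate limit appli░
2024-01-15 00:00:24.028 [INFO] net.socket: Memory usage at t░
2024-01-15 00:00:28.765 [WARN] worker.main: Timeout waiting ░
2024-01-15 00:00:28.004 [INFO] cache.redis: Heartbeat receiv░
2024-01-15 00:00:33.946 [INFO] auth.jwt: Backup completed su░
2024-01-15 00:00:33.960 [INFO] worker.main: Memory usage at ░
2024-01-15 00:00:36.509 [INFO] auth.jwt: Request processed s░
2024-01-15 00:00:36.021 [DEBUG] api.handler: Garbage collect░
2024-01-15 00:00:39.063 [WARN] queue.consumer: Configuration░
2024-01-15 00:00:40.315 [INFO] db.pool: Configuration loaded░
                                                            ░
                                                            ░
                                                            ▼


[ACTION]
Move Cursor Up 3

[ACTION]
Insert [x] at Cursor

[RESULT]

x█024-01-15 00:00:02.977 [INFO] cache.redis: Queue depth exc▲
2024-01-15 00:00:06.567 [WARN] api.handler: Connection estab█
2024-01-15 00:00:09.709 [WARN] cache.redis: Request processe░
2024-01-15 00:00:09.530 [INFO] db.pool: Rate limit applied t░
2024-01-15 00:00:09.027 [ERROR] queue.consumer: Backup compl░
2024-01-15 00:00:11.694 [DEBUG] api.handler: SSL certificate░
2024-01-15 00:00:11.246 [INFO] db.pool: Backup completed suc░
2024-01-15 00:00:14.237 [INFO] auth.jwt: Cache hit for key [░
2024-01-15 00:00:19.800 [INFO] net.socket: Socket connection░
2024-01-15 00:00:19.227 [ERROR] queue.consumer: File descrip░
2024-01-15 00:00:19.154 [DEBUG] net.socket: Rate limit appli░
2024-01-15 00:00:24.028 [INFO] net.socket: Memory usage at t░
2024-01-15 00:00:28.765 [WARN] worker.main: Timeout waiting ░
2024-01-15 00:00:28.004 [INFO] cache.redis: Heartbeat receiv░
2024-01-15 00:00:33.946 [INFO] auth.jwt: Backup completed su░
2024-01-15 00:00:33.960 [INFO] worker.main: Memory usage at ░
2024-01-15 00:00:36.509 [INFO] auth.jwt: Request processed s░
2024-01-15 00:00:36.021 [DEBUG] api.handler: Garbage collect░
2024-01-15 00:00:39.063 [WARN] queue.consumer: Configuration░
2024-01-15 00:00:40.315 [INFO] db.pool: Configuration loaded░
                                                            ░
                                                            ░
                                                            ▼


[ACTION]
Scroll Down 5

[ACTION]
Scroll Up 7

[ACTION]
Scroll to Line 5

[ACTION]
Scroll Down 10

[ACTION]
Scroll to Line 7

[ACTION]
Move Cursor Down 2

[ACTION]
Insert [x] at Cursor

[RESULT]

x2024-01-15 00:00:02.977 [INFO] cache.redis: Queue depth exc▲
2024-01-15 00:00:06.567 [WARN] api.handler: Connection estab█
2x█24-01-15 00:00:09.709 [WARN] cache.redis: Request process░
2024-01-15 00:00:09.530 [INFO] db.pool: Rate limit applied t░
2024-01-15 00:00:09.027 [ERROR] queue.consumer: Backup compl░
2024-01-15 00:00:11.694 [DEBUG] api.handler: SSL certificate░
2024-01-15 00:00:11.246 [INFO] db.pool: Backup completed suc░
2024-01-15 00:00:14.237 [INFO] auth.jwt: Cache hit for key [░
2024-01-15 00:00:19.800 [INFO] net.socket: Socket connection░
2024-01-15 00:00:19.227 [ERROR] queue.consumer: File descrip░
2024-01-15 00:00:19.154 [DEBUG] net.socket: Rate limit appli░
2024-01-15 00:00:24.028 [INFO] net.socket: Memory usage at t░
2024-01-15 00:00:28.765 [WARN] worker.main: Timeout waiting ░
2024-01-15 00:00:28.004 [INFO] cache.redis: Heartbeat receiv░
2024-01-15 00:00:33.946 [INFO] auth.jwt: Backup completed su░
2024-01-15 00:00:33.960 [INFO] worker.main: Memory usage at ░
2024-01-15 00:00:36.509 [INFO] auth.jwt: Request processed s░
2024-01-15 00:00:36.021 [DEBUG] api.handler: Garbage collect░
2024-01-15 00:00:39.063 [WARN] queue.consumer: Configuration░
2024-01-15 00:00:40.315 [INFO] db.pool: Configuration loaded░
                                                            ░
                                                            ░
                                                            ▼


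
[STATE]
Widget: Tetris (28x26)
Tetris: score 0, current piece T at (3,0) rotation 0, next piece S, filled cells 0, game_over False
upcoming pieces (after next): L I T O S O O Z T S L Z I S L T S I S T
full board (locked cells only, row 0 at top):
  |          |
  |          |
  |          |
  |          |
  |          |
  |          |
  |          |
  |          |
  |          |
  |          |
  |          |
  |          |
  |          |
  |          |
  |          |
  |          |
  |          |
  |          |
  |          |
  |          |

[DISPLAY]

    ▒     │Next:            
   ▒▒▒    │ ░░              
          │░░               
          │                 
          │                 
          │                 
          │Score:           
          │0                
          │                 
          │                 
          │                 
          │                 
          │                 
          │                 
          │                 
          │                 
          │                 
          │                 
          │                 
          │                 
          │                 
          │                 
          │                 
          │                 
          │                 
          │                 


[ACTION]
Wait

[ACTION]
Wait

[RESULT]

          │Next:            
          │ ░░              
    ▒     │░░               
   ▒▒▒    │                 
          │                 
          │                 
          │Score:           
          │0                
          │                 
          │                 
          │                 
          │                 
          │                 
          │                 
          │                 
          │                 
          │                 
          │                 
          │                 
          │                 
          │                 
          │                 
          │                 
          │                 
          │                 
          │                 


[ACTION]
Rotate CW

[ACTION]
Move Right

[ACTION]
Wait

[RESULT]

          │Next:            
          │ ░░              
          │░░               
    ▒     │                 
    ▒▒    │                 
    ▒     │                 
          │Score:           
          │0                
          │                 
          │                 
          │                 
          │                 
          │                 
          │                 
          │                 
          │                 
          │                 
          │                 
          │                 
          │                 
          │                 
          │                 
          │                 
          │                 
          │                 
          │                 


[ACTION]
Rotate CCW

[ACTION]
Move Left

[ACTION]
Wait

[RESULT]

          │Next:            
          │ ░░              
          │░░               
          │                 
    ▒     │                 
   ▒▒▒    │                 
          │Score:           
          │0                
          │                 
          │                 
          │                 
          │                 
          │                 
          │                 
          │                 
          │                 
          │                 
          │                 
          │                 
          │                 
          │                 
          │                 
          │                 
          │                 
          │                 
          │                 


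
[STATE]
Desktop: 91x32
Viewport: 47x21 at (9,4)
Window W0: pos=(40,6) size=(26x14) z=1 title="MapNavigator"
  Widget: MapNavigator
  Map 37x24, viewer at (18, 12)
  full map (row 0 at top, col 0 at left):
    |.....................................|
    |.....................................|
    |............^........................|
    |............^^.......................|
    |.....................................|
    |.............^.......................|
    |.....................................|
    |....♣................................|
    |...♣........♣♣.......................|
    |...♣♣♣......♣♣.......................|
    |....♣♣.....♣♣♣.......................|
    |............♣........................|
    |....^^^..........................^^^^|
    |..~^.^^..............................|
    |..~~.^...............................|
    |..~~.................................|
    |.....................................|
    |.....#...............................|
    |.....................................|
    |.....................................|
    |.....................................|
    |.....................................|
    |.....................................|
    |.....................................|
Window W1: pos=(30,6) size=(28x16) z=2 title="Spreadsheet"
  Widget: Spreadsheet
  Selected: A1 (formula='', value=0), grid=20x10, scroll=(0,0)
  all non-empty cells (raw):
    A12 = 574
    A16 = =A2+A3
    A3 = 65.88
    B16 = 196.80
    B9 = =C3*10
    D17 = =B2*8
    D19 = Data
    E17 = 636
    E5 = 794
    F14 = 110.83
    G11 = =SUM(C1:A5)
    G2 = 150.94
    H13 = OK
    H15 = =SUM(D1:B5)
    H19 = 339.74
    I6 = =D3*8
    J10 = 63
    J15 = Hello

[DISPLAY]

                                               
                                               
                     ┏━━━━━━━━━━━━━━━━━━━━━━━━━
                     ┃ Spreadsheet             
                     ┠─────────────────────────
                     ┃A1:                      
                     ┃       A       B       C 
                     ┃-------------------------
                     ┃  1      [0]       0     
                     ┃  2        0       0     
                     ┃  3    65.88       0     
                     ┃  4        0       0     
                     ┃  5        0       0     
                     ┃  6        0       0     
                     ┃  7        0       0     
                     ┃  8        0       0     
                     ┃  9        0       0     
                     ┗━━━━━━━━━━━━━━━━━━━━━━━━━
                                               
                                               
                                               


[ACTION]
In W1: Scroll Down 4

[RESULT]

                                               
                                               
                     ┏━━━━━━━━━━━━━━━━━━━━━━━━━
                     ┃ Spreadsheet             
                     ┠─────────────────────────
                     ┃A1:                      
                     ┃       A       B       C 
                     ┃-------------------------
                     ┃  5        0       0     
                     ┃  6        0       0     
                     ┃  7        0       0     
                     ┃  8        0       0     
                     ┃  9        0       0     
                     ┃ 10        0       0     
                     ┃ 11        0       0     
                     ┃ 12      574       0     
                     ┃ 13        0       0     
                     ┗━━━━━━━━━━━━━━━━━━━━━━━━━
                                               
                                               
                                               


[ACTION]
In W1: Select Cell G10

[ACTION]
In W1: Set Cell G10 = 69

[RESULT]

                                               
                                               
                     ┏━━━━━━━━━━━━━━━━━━━━━━━━━
                     ┃ Spreadsheet             
                     ┠─────────────────────────
                     ┃G10: 69                  
                     ┃       A       B       C 
                     ┃-------------------------
                     ┃  5        0       0     
                     ┃  6        0       0     
                     ┃  7        0       0     
                     ┃  8        0       0     
                     ┃  9        0       0     
                     ┃ 10        0       0     
                     ┃ 11        0       0     
                     ┃ 12      574       0     
                     ┃ 13        0       0     
                     ┗━━━━━━━━━━━━━━━━━━━━━━━━━
                                               
                                               
                                               


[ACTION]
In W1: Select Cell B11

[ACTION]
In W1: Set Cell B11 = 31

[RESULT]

                                               
                                               
                     ┏━━━━━━━━━━━━━━━━━━━━━━━━━
                     ┃ Spreadsheet             
                     ┠─────────────────────────
                     ┃B11: 31                  
                     ┃       A       B       C 
                     ┃-------------------------
                     ┃  5        0       0     
                     ┃  6        0       0     
                     ┃  7        0       0     
                     ┃  8        0       0     
                     ┃  9        0       0     
                     ┃ 10        0       0     
                     ┃ 11        0    [31]     
                     ┃ 12      574       0     
                     ┃ 13        0       0     
                     ┗━━━━━━━━━━━━━━━━━━━━━━━━━
                                               
                                               
                                               


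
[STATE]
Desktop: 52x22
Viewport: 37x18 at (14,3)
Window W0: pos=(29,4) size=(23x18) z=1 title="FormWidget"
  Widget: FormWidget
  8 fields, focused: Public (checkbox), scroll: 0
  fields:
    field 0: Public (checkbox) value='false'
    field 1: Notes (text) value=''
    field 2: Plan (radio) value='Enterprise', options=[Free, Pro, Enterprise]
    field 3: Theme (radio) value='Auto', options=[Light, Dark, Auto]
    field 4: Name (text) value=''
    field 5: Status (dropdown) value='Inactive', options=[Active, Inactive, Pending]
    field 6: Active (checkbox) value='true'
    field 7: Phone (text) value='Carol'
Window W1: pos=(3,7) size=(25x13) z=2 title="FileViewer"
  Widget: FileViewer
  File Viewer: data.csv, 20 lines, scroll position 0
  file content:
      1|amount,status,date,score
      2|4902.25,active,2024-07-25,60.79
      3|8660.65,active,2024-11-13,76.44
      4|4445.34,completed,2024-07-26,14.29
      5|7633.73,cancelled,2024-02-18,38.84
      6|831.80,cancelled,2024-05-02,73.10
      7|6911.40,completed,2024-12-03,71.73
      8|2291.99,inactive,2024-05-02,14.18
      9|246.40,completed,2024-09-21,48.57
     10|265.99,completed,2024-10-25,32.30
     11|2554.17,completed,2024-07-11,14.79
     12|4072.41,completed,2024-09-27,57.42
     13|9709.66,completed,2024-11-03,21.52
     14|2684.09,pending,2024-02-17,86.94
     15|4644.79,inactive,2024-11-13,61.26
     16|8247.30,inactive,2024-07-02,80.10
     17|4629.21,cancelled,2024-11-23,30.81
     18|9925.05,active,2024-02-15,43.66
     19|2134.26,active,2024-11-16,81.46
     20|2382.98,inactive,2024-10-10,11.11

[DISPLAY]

                                     
               ┏━━━━━━━━━━━━━━━━━━━━━
               ┃ FormWidget          
               ┠─────────────────────
━━━━━━━━━━━━━┓ ┃> Public:     [ ]    
r            ┃ ┃  Notes:      [     ]
─────────────┨ ┃  Plan:       ( ) Fre
tus,date,sco▲┃ ┃  Theme:      ( ) Lig
tive,2024-07█┃ ┃  Name:       [     ]
tive,2024-11░┃ ┃  Status:     [Inac▼]
mpleted,2024░┃ ┃  Active:     [x]    
ncelled,2024░┃ ┃  Phone:      [Carol]
celled,2024-░┃ ┃                     
mpleted,2024░┃ ┃                     
active,2024-░┃ ┃                     
pleted,2024-▼┃ ┃                     
━━━━━━━━━━━━━┛ ┃                     
               ┃                     


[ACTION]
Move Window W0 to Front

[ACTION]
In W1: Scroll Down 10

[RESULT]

                                     
               ┏━━━━━━━━━━━━━━━━━━━━━
               ┃ FormWidget          
               ┠─────────────────────
━━━━━━━━━━━━━┓ ┃> Public:     [ ]    
r            ┃ ┃  Notes:      [     ]
─────────────┨ ┃  Plan:       ( ) Fre
mpleted,2024▲┃ ┃  Theme:      ( ) Lig
mpleted,2024░┃ ┃  Name:       [     ]
mpleted,2024░┃ ┃  Status:     [Inac▼]
nding,2024-0░┃ ┃  Active:     [x]    
active,2024-░┃ ┃  Phone:      [Carol]
active,2024-░┃ ┃                     
ncelled,2024░┃ ┃                     
tive,2024-02█┃ ┃                     
tive,2024-11▼┃ ┃                     
━━━━━━━━━━━━━┛ ┃                     
               ┃                     


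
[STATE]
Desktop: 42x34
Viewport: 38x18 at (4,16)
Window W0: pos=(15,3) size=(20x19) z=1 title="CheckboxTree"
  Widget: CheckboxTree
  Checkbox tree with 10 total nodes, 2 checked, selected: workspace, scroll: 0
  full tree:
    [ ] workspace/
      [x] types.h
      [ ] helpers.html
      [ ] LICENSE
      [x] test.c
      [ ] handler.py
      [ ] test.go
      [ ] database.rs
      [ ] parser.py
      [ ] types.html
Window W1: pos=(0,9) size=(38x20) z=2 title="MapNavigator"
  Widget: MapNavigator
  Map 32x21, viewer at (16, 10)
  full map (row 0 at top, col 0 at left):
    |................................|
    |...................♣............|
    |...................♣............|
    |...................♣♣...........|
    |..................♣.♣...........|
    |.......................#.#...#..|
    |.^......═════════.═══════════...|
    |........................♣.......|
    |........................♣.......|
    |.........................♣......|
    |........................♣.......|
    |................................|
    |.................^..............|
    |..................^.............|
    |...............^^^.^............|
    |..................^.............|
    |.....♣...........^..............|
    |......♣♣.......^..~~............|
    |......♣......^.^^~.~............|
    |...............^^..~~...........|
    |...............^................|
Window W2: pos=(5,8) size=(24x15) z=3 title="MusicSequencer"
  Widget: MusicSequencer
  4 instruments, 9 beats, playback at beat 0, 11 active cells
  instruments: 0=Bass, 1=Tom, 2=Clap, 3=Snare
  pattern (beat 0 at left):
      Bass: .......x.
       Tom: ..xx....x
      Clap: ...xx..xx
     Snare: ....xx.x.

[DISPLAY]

^┃                      ┃═══...  ┃    
.┃                      ┃......  ┃    
.┃                      ┃......  ┃    
.┃                      ┃......  ┃    
.┃                      ┃......  ┃    
.┃                      ┃......  ┃    
.┗━━━━━━━━━━━━━━━━━━━━━━┛......  ┃    
.................^.............  ┃    
..............^^^.^............  ┃    
.................^.............  ┃    
....♣...........^..............  ┃    
.....♣♣.......^..~~............  ┃    
━━━━━━━━━━━━━━━━━━━━━━━━━━━━━━━━━┛    
                                      
                                      
                                      
                                      
                                      


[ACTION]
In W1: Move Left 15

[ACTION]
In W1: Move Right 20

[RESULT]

.┃                      ┃.       ┃    
.┃                      ┃.       ┃    
.┃                      ┃.       ┃    
.┃                      ┃.       ┃    
.┃                      ┃.       ┃    
.┃                      ┃.       ┃    
.┗━━━━━━━━━━━━━━━━━━━━━━┛.       ┃    
............^.............       ┃    
.........^^^.^............       ┃    
............^.............       ┃    
...........^..............       ┃    
♣♣.......^..~~............       ┃    
━━━━━━━━━━━━━━━━━━━━━━━━━━━━━━━━━┛    
                                      
                                      
                                      
                                      
                                      


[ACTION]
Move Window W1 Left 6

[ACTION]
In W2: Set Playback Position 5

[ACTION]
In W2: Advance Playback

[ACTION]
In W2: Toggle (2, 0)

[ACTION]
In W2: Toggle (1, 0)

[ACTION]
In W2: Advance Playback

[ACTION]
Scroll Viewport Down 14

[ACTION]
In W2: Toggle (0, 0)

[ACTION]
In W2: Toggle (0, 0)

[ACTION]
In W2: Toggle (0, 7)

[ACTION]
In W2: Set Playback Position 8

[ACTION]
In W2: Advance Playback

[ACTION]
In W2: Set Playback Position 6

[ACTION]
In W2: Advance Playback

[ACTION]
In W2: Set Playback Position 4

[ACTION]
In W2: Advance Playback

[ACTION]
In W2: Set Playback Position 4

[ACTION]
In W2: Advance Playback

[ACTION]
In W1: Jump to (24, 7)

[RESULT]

.┃                      ┃        ┃    
.┃                      ┃        ┃    
.┃                      ┃        ┃    
═┃                      ┃        ┃    
.┃                      ┃        ┃    
.┃                      ┃        ┃    
.┗━━━━━━━━━━━━━━━━━━━━━━┛        ┃    
...............♣.......          ┃    
.......................          ┃    
........^..............          ┃    
.........^.............          ┃    
......^^^.^............          ┃    
━━━━━━━━━━━━━━━━━━━━━━━━━━━━━━━━━┛    
                                      
                                      
                                      
                                      
                                      
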